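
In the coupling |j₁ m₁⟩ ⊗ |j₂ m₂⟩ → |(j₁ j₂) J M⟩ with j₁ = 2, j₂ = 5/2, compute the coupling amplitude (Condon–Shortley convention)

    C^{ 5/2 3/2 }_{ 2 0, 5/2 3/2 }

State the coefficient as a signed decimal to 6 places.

-0.119523

√[6·2!2!3!/8! · 2!2!4!1!4!1!] = √(288/35)
  +(−1)^1/∏(1,1,1,3,1,0)! = -1/6  (running -1/6)
  +(−1)^2/∏(2,0,0,2,2,1)! = 1/8  (running -1/24)
⟨..|..⟩ = √(288/35)·(-1/24) = -0.119523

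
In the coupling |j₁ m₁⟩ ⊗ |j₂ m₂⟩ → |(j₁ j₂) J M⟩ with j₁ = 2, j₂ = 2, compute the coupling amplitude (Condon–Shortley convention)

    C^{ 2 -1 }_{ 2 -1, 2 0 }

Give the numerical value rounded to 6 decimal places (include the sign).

-0.267261

√[5·2!2!2!/7! · 1!3!2!2!1!3!] = √(8/7)
  +(−1)^1/∏(1,1,2,1,0,1)! = -1/2  (running -1/2)
  +(−1)^2/∏(2,0,1,0,1,2)! = 1/4  (running -1/4)
⟨..|..⟩ = √(8/7)·(-1/4) = -0.267261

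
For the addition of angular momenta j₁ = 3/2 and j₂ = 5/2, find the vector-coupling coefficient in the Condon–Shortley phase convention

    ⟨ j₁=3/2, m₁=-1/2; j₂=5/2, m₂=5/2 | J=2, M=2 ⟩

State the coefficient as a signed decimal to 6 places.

j₁+j₂−J=2  J+j₁−j₂=1  J−j₁+j₂=3  j₁+j₂+J+1=7
(j₁±m₁, j₂±m₂, J±M) = (1,2,5,0,4,0)
P² = 480/7
sum k=2..2:
  [2] +1/12 = 1/12
S = 1/12
C² = P²·S² = 10/21 ; C = +0.690066

+0.690066  (= +√(10/21))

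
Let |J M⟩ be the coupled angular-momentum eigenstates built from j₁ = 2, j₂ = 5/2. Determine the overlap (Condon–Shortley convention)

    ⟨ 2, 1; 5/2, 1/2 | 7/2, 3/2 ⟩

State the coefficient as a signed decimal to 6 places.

triangle: 1!·3!·4!/9! = 144/362880
(j±m)!: 3!·1!·3!·2!·5!·2! = 17280
prefactor² = (2J+1)·Δ·N² = 384/7
  k=0: +1/(0!·1!·1!·3!·2!·1!) = 1/12
  k=1: −1/(1!·0!·0!·2!·3!·2!) = -1/24
Σ = 1/24  ⇒  CG² = 384/7·1/24² = 2/21
CG = +√(2/21) = +0.308607

+√(2/21) = +0.308607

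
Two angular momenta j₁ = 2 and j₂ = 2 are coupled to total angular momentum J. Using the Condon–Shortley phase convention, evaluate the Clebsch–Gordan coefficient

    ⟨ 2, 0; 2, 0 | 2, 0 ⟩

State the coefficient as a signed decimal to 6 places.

triangle: 2!*2!*2!/7! = 8/5040
(j±m)!: 2!*2!*2!*2!*2!*2! = 64
prefactor² = (2J+1)*Δ*N² = 32/63
  k=0: +1/(0!*2!*2!*2!*0!*0!) = 1/8
  k=1: −1/(1!*1!*1!*1!*1!*1!) = -1
  k=2: +1/(2!*0!*0!*0!*2!*2!) = 1/8
Σ = -3/4  ⇒  CG² = 32/63*(-3/4)² = 2/7
CG = −√(2/7) = -0.534522

−√(2/7) ≈ -0.534522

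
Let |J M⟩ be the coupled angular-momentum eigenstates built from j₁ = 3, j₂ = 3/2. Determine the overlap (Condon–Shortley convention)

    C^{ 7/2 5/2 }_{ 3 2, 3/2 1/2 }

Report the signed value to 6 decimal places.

+0.377964

triangle: 1!×5!×2!/9! = 240/362880
(j±m)!: 5!×1!×2!×1!×6!×1! = 172800
prefactor² = (2J+1)×Δ×N² = 6400/7
  k=0: +1/(0!×1!×1!×2!×4!×0!) = 1/48
  k=1: −1/(1!×0!×0!×1!×5!×1!) = -1/120
Σ = 1/80  ⇒  CG² = 6400/7×1/80² = 1/7
CG = +√(1/7) = +0.377964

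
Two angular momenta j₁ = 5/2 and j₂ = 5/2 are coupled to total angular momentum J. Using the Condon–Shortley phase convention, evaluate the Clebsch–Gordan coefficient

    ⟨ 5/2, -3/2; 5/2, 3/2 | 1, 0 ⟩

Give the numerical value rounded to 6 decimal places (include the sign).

j₁+j₂−J=4  J+j₁−j₂=1  J−j₁+j₂=1  j₁+j₂+J+1=7
(j₁±m₁, j₂±m₂, J±M) = (1,4,4,1,1,1)
P² = 288/35
sum k=3..4:
  [3] −1/6 = -1/6
  [4] +1/24 = 1/24
S = -1/8
C² = P²·S² = 9/70 ; C = -0.358569

-0.358569  (= −√(9/70))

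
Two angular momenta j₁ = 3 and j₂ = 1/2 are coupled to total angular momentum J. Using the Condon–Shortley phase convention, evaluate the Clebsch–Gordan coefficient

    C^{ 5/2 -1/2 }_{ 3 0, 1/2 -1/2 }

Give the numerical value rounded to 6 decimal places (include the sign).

j₁+j₂−J=1  J+j₁−j₂=5  J−j₁+j₂=0  j₁+j₂+J+1=7
(j₁±m₁, j₂±m₂, J±M) = (3,3,0,1,2,3)
P² = 432/7
sum k=0..0:
  [0] +1/12 = 1/12
S = 1/12
C² = P²·S² = 3/7 ; C = +0.654654

+0.654654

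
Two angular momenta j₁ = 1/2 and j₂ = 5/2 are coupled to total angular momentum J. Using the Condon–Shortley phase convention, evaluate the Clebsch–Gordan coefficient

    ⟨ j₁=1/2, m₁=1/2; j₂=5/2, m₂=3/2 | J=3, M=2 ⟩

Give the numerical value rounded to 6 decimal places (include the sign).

+0.912871  (= +√(5/6))

j₁+j₂−J=0  J+j₁−j₂=1  J−j₁+j₂=5  j₁+j₂+J+1=7
(j₁±m₁, j₂±m₂, J±M) = (1,0,4,1,5,1)
P² = 480
sum k=0..0:
  [0] +1/24 = 1/24
S = 1/24
C² = P²·S² = 5/6 ; C = +0.912871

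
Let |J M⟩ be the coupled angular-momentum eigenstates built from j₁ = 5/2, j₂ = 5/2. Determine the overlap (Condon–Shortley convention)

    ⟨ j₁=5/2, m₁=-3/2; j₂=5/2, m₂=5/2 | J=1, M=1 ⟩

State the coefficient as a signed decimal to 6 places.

triangle: 4!·1!·1!/7! = 24/5040
(j±m)!: 1!·4!·5!·0!·2!·0! = 5760
prefactor² = (2J+1)·Δ·N² = 576/7
  k=4: +1/(4!·0!·0!·1!·1!·0!) = 1/24
Σ = 1/24  ⇒  CG² = 576/7·1/24² = 1/7
CG = +√(1/7) = +0.377964

+√(1/7) = +0.377964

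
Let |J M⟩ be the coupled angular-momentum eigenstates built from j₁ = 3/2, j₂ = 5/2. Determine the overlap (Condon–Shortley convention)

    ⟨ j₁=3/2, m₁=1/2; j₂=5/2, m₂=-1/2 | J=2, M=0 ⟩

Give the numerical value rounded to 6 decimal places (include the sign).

triangle: 2!·1!·3!/7! = 12/5040
(j±m)!: 2!·1!·2!·3!·2!·2! = 96
prefactor² = (2J+1)·Δ·N² = 8/7
  k=0: +1/(0!·2!·1!·2!·0!·1!) = 1/4
  k=1: −1/(1!·1!·0!·1!·1!·2!) = -1/2
Σ = -1/4  ⇒  CG² = 8/7·(-1/4)² = 1/14
CG = −√(1/14) = -0.267261

-0.267261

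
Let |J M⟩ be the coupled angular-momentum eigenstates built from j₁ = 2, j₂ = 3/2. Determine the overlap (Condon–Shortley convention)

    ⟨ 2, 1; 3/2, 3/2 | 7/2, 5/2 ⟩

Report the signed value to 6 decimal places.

j₁+j₂−J=0  J+j₁−j₂=4  J−j₁+j₂=3  j₁+j₂+J+1=8
(j₁±m₁, j₂±m₂, J±M) = (3,1,3,0,6,1)
P² = 5184/7
sum k=0..0:
  [0] +1/36 = 1/36
S = 1/36
C² = P²·S² = 4/7 ; C = +0.755929

+0.755929  (= +√(4/7))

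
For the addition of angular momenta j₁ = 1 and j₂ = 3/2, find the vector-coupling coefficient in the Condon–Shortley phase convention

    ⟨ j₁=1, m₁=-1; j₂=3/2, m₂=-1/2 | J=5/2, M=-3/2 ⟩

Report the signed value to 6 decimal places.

+0.774597  (= +√(3/5))

√[6·0!2!3!/6! · 0!2!1!2!1!4!] = √(48/5)
  +(−1)^0/∏(0,0,2,1,0,2)! = 1/4  (running 1/4)
⟨..|..⟩ = √(48/5)·(1/4) = +0.774597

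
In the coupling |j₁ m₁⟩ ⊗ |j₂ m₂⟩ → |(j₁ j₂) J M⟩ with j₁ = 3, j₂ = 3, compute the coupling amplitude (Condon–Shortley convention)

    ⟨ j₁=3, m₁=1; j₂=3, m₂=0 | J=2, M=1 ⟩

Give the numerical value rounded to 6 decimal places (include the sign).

j₁+j₂−J=4  J+j₁−j₂=2  J−j₁+j₂=2  j₁+j₂+J+1=9
(j₁±m₁, j₂±m₂, J±M) = (4,2,3,3,3,1)
P² = 96/7
sum k=1..2:
  [1] −1/12 = -1/12
  [2] +1/8 = 1/8
S = 1/24
C² = P²·S² = 1/42 ; C = +0.154303

+√(1/42) = +0.154303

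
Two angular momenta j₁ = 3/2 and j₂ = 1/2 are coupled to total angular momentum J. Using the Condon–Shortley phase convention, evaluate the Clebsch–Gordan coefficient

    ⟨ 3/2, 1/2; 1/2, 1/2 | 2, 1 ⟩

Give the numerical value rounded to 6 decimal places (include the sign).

+0.866025  (= +√(3/4))

triangle: 0!×3!×1!/5! = 6/120
(j±m)!: 2!×1!×1!×0!×3!×1! = 12
prefactor² = (2J+1)×Δ×N² = 3
  k=0: +1/(0!×0!×1!×1!×2!×0!) = 1/2
Σ = 1/2  ⇒  CG² = 3×1/2² = 3/4
CG = +√(3/4) = +0.866025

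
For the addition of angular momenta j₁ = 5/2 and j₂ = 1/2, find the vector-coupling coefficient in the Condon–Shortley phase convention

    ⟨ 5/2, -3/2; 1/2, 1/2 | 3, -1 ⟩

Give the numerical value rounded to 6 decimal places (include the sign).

j₁+j₂−J=0  J+j₁−j₂=5  J−j₁+j₂=1  j₁+j₂+J+1=7
(j₁±m₁, j₂±m₂, J±M) = (1,4,1,0,2,4)
P² = 192
sum k=0..0:
  [0] +1/24 = 1/24
S = 1/24
C² = P²·S² = 1/3 ; C = +0.577350

+√(1/3) ≈ +0.577350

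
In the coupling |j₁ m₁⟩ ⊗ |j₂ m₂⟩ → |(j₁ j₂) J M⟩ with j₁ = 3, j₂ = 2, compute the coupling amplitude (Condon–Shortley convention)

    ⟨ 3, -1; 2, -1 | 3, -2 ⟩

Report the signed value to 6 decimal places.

j₁+j₂−J=2  J+j₁−j₂=4  J−j₁+j₂=2  j₁+j₂+J+1=9
(j₁±m₁, j₂±m₂, J±M) = (2,4,1,3,1,5)
P² = 64
sum k=0..1:
  [0] +1/48 = 1/48
  [1] −1/12 = -1/12
S = -1/16
C² = P²·S² = 1/4 ; C = -0.500000

-0.500000  (= −√(1/4))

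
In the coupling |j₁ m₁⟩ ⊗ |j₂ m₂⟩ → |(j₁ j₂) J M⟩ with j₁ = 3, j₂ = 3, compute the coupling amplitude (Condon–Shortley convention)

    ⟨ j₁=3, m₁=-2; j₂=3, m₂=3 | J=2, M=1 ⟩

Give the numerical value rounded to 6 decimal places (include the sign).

√[5·4!2!2!/9! · 1!5!6!0!3!1!] = √(4800/7)
  +(−1)^4/∏(4,0,1,2,1,0)! = 1/48  (running 1/48)
⟨..|..⟩ = √(4800/7)·(1/48) = +0.545545

+√(25/84) ≈ +0.545545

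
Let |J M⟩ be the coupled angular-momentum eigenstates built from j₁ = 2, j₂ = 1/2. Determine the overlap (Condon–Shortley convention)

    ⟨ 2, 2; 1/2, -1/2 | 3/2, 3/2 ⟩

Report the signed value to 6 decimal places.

j₁+j₂−J=1  J+j₁−j₂=3  J−j₁+j₂=0  j₁+j₂+J+1=5
(j₁±m₁, j₂±m₂, J±M) = (4,0,0,1,3,0)
P² = 144/5
sum k=0..0:
  [0] +1/6 = 1/6
S = 1/6
C² = P²·S² = 4/5 ; C = +0.894427

+0.894427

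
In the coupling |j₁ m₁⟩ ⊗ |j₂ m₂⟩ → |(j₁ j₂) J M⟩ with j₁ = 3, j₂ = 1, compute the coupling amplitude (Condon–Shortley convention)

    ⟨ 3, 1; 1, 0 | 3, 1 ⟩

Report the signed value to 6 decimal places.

+√(1/12) ≈ +0.288675

triangle: 1!*5!*1!/8! = 120/40320
(j±m)!: 4!*2!*1!*1!*4!*2! = 2304
prefactor² = (2J+1)*Δ*N² = 48
  k=0: +1/(0!*1!*2!*1!*3!*0!) = 1/12
  k=1: −1/(1!*0!*1!*0!*4!*1!) = -1/24
Σ = 1/24  ⇒  CG² = 48*1/24² = 1/12
CG = +√(1/12) = +0.288675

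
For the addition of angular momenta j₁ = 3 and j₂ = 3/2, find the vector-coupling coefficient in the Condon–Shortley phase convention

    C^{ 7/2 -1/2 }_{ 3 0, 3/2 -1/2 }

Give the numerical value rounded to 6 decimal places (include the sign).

+0.308607

j₁+j₂−J=1  J+j₁−j₂=5  J−j₁+j₂=2  j₁+j₂+J+1=9
(j₁±m₁, j₂±m₂, J±M) = (3,3,1,2,3,4)
P² = 384/7
sum k=0..1:
  [0] +1/12 = 1/12
  [1] −1/24 = -1/24
S = 1/24
C² = P²·S² = 2/21 ; C = +0.308607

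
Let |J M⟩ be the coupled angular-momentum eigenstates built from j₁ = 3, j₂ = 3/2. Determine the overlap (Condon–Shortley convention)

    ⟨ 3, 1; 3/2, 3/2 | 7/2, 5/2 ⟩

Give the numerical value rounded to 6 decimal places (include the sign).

√[8·1!5!2!/9! · 4!2!3!0!6!1!] = √(7680/7)
  +(−1)^1/∏(1,0,1,2,4,0)! = -1/48  (running -1/48)
⟨..|..⟩ = √(7680/7)·(-1/48) = -0.690066

−√(10/21) ≈ -0.690066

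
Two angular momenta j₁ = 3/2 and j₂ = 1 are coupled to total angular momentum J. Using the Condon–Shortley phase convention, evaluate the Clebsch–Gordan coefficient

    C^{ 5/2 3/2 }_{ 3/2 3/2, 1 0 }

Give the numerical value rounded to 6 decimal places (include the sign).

j₁+j₂−J=0  J+j₁−j₂=3  J−j₁+j₂=2  j₁+j₂+J+1=6
(j₁±m₁, j₂±m₂, J±M) = (3,0,1,1,4,1)
P² = 72/5
sum k=0..0:
  [0] +1/6 = 1/6
S = 1/6
C² = P²·S² = 2/5 ; C = +0.632456

+0.632456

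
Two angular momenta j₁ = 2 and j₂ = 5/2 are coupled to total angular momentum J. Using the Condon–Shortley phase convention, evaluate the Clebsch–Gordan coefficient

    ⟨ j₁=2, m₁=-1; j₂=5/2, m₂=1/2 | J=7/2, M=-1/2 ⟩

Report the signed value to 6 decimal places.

j₁+j₂−J=1  J+j₁−j₂=3  J−j₁+j₂=4  j₁+j₂+J+1=9
(j₁±m₁, j₂±m₂, J±M) = (1,3,3,2,3,4)
P² = 1152/35
sum k=0..1:
  [0] +1/36 = 1/36
  [1] −1/8 = -1/8
S = -7/72
C² = P²·S² = 14/45 ; C = -0.557773

−√(14/45) = -0.557773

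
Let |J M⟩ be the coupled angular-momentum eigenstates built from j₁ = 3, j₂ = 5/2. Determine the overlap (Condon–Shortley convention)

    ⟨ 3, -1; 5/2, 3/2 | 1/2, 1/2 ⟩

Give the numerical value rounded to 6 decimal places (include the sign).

j₁+j₂−J=5  J+j₁−j₂=1  J−j₁+j₂=0  j₁+j₂+J+1=7
(j₁±m₁, j₂±m₂, J±M) = (2,4,4,1,1,0)
P² = 384/7
sum k=4..4:
  [4] +1/24 = 1/24
S = 1/24
C² = P²·S² = 2/21 ; C = +0.308607

+0.308607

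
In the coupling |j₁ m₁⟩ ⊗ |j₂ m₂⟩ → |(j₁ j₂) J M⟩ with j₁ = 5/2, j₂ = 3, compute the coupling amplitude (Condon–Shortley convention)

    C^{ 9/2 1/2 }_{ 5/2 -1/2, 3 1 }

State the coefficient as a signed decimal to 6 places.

√[10·1!4!5!/11! · 2!3!4!2!5!4!] = √(92160/77)
  +(−1)^0/∏(0,1,3,4,1,1)! = 1/144  (running 1/144)
  +(−1)^1/∏(1,0,2,3,2,2)! = -1/48  (running -1/72)
⟨..|..⟩ = √(92160/77)·(-1/72) = -0.480500

-0.480500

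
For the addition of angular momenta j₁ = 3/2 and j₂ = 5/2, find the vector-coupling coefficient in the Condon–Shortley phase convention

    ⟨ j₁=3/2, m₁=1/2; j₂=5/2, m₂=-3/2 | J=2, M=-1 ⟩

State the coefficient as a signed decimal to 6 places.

+0.154303  (= +√(1/42))

√[5·2!1!3!/7! · 2!1!1!4!1!3!] = √(24/7)
  +(−1)^0/∏(0,2,1,1,0,2)! = 1/4  (running 1/4)
  +(−1)^1/∏(1,1,0,0,1,3)! = -1/6  (running 1/12)
⟨..|..⟩ = √(24/7)·(1/12) = +0.154303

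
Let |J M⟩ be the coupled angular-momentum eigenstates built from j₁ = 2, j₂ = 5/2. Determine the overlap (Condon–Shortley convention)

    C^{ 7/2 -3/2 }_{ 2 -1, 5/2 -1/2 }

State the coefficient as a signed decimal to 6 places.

−√(2/21) ≈ -0.308607

j₁+j₂−J=1  J+j₁−j₂=3  J−j₁+j₂=4  j₁+j₂+J+1=9
(j₁±m₁, j₂±m₂, J±M) = (1,3,2,3,2,5)
P² = 384/7
sum k=0..1:
  [0] +1/24 = 1/24
  [1] −1/12 = -1/12
S = -1/24
C² = P²·S² = 2/21 ; C = -0.308607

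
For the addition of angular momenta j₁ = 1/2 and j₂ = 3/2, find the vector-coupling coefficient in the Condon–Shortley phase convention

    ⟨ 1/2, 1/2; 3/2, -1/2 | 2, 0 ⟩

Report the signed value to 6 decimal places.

√[5·0!1!3!/5! · 1!0!1!2!2!2!] = √(2)
  +(−1)^0/∏(0,0,0,1,1,2)! = 1/2  (running 1/2)
⟨..|..⟩ = √(2)·(1/2) = +0.707107

+0.707107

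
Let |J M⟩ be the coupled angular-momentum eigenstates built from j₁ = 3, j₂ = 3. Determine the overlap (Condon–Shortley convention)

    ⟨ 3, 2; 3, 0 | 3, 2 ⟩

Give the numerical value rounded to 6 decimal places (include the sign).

j₁+j₂−J=3  J+j₁−j₂=3  J−j₁+j₂=3  j₁+j₂+J+1=10
(j₁±m₁, j₂±m₂, J±M) = (5,1,3,3,5,1)
P² = 216
sum k=0..1:
  [0] +1/72 = 1/72
  [1] −1/24 = -1/24
S = -1/36
C² = P²·S² = 1/6 ; C = -0.408248

-0.408248  (= −√(1/6))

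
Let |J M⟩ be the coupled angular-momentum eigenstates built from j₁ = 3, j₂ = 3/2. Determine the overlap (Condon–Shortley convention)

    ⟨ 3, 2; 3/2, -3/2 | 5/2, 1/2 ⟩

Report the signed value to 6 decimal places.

√[6·2!4!1!/8! · 5!1!0!3!3!2!] = √(432/7)
  +(−1)^0/∏(0,2,1,0,3,1)! = 1/12  (running 1/12)
⟨..|..⟩ = √(432/7)·(1/12) = +0.654654

+√(3/7) ≈ +0.654654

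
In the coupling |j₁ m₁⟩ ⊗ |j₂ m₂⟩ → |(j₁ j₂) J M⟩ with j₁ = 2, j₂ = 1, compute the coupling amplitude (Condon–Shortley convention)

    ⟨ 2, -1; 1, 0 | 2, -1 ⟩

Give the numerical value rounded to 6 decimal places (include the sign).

j₁+j₂−J=1  J+j₁−j₂=3  J−j₁+j₂=1  j₁+j₂+J+1=6
(j₁±m₁, j₂±m₂, J±M) = (1,3,1,1,1,3)
P² = 3/2
sum k=0..1:
  [0] +1/6 = 1/6
  [1] −1/2 = -1/2
S = -1/3
C² = P²·S² = 1/6 ; C = -0.408248

-0.408248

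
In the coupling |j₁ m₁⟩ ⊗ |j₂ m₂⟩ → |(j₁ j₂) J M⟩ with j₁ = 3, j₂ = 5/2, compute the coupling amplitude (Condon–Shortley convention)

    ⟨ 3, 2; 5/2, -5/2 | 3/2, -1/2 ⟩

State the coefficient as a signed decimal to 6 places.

+√(5/21) = +0.487950

j₁+j₂−J=4  J+j₁−j₂=2  J−j₁+j₂=1  j₁+j₂+J+1=8
(j₁±m₁, j₂±m₂, J±M) = (5,1,0,5,1,2)
P² = 960/7
sum k=0..0:
  [0] +1/24 = 1/24
S = 1/24
C² = P²·S² = 5/21 ; C = +0.487950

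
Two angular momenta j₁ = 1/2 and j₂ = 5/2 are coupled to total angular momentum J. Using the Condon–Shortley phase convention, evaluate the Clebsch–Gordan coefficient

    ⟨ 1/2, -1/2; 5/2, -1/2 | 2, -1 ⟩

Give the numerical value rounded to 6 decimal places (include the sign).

-0.577350  (= −√(1/3))

√[5·1!0!4!/6! · 0!1!2!3!1!3!] = √(12)
  +(−1)^1/∏(1,0,0,1,0,3)! = -1/6  (running -1/6)
⟨..|..⟩ = √(12)·(-1/6) = -0.577350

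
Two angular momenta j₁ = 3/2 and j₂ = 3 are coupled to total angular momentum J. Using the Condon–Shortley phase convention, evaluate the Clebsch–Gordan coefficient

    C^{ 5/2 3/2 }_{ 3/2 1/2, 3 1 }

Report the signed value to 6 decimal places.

triangle: 2!*1!*4!/8! = 48/40320
(j±m)!: 2!*1!*4!*2!*4!*1! = 2304
prefactor² = (2J+1)*Δ*N² = 576/35
  k=0: +1/(0!*2!*1!*4!*0!*0!) = 1/48
  k=1: −1/(1!*1!*0!*3!*1!*1!) = -1/6
Σ = -7/48  ⇒  CG² = 576/35*(-7/48)² = 7/20
CG = −√(7/20) = -0.591608

−√(7/20) ≈ -0.591608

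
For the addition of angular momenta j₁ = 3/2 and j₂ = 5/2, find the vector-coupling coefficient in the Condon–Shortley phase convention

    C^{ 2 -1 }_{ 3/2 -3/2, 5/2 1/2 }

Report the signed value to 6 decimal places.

+0.566947

√[5·2!1!3!/7! · 0!3!3!2!1!3!] = √(36/7)
  +(−1)^2/∏(2,0,1,1,0,2)! = 1/4  (running 1/4)
⟨..|..⟩ = √(36/7)·(1/4) = +0.566947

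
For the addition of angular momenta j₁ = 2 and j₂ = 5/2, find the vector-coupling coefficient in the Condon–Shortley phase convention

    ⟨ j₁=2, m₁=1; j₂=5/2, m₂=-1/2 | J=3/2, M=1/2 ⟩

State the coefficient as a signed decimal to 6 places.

-0.487950

√[4·3!1!2!/7! · 3!1!2!3!2!1!] = √(48/35)
  +(−1)^0/∏(0,3,1,2,0,0)! = 1/12  (running 1/12)
  +(−1)^1/∏(1,2,0,1,1,1)! = -1/2  (running -5/12)
⟨..|..⟩ = √(48/35)·(-5/12) = -0.487950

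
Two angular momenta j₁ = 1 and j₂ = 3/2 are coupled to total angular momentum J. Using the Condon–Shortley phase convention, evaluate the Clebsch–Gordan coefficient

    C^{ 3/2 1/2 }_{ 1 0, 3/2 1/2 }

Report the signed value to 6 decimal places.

−√(1/15) ≈ -0.258199

j₁+j₂−J=1  J+j₁−j₂=1  J−j₁+j₂=2  j₁+j₂+J+1=5
(j₁±m₁, j₂±m₂, J±M) = (1,1,2,1,2,1)
P² = 4/15
sum k=0..1:
  [0] +1/2 = 1/2
  [1] −1/1 = -1
S = -1/2
C² = P²·S² = 1/15 ; C = -0.258199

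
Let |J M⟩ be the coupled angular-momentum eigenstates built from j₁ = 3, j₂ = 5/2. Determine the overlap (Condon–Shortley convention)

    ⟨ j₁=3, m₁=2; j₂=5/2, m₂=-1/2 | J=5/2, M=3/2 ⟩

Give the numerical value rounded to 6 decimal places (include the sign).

−√(1/14) ≈ -0.267261

√[6·3!3!2!/9! · 5!1!2!3!4!1!] = √(288/7)
  +(−1)^0/∏(0,3,1,2,2,0)! = 1/24  (running 1/24)
  +(−1)^1/∏(1,2,0,1,3,1)! = -1/12  (running -1/24)
⟨..|..⟩ = √(288/7)·(-1/24) = -0.267261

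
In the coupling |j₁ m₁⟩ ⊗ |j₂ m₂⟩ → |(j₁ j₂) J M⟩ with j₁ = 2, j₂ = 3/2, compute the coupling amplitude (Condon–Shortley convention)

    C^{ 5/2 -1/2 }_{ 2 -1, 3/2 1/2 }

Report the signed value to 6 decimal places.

-0.597614

j₁+j₂−J=1  J+j₁−j₂=3  J−j₁+j₂=2  j₁+j₂+J+1=7
(j₁±m₁, j₂±m₂, J±M) = (1,3,2,1,2,3)
P² = 72/35
sum k=0..1:
  [0] +1/12 = 1/12
  [1] −1/2 = -1/2
S = -5/12
C² = P²·S² = 5/14 ; C = -0.597614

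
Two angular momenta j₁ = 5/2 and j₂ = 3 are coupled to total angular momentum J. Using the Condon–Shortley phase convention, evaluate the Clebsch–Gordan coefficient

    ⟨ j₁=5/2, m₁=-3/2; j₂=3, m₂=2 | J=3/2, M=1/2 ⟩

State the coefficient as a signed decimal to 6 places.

−√(1/21) ≈ -0.218218

triangle: 4!*1!*2!/8! = 48/40320
(j±m)!: 1!*4!*5!*1!*2!*1! = 5760
prefactor² = (2J+1)*Δ*N² = 192/7
  k=3: −1/(3!*1!*1!*2!*0!*0!) = -1/12
  k=4: +1/(4!*0!*0!*1!*1!*1!) = 1/24
Σ = -1/24  ⇒  CG² = 192/7*(-1/24)² = 1/21
CG = −√(1/21) = -0.218218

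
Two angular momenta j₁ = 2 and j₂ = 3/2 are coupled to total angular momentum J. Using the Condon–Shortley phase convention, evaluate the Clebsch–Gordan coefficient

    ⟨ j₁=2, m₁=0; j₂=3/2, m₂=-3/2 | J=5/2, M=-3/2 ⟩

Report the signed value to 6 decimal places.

+0.717137

√[6·1!3!2!/7! · 2!2!0!3!1!4!] = √(288/35)
  +(−1)^0/∏(0,1,2,0,1,2)! = 1/4  (running 1/4)
⟨..|..⟩ = √(288/35)·(1/4) = +0.717137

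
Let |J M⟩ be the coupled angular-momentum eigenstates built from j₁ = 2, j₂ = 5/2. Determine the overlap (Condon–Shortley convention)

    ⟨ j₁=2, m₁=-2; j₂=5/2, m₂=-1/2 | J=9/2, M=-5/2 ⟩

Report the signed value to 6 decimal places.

+0.527046  (= +√(5/18))

j₁+j₂−J=0  J+j₁−j₂=4  J−j₁+j₂=5  j₁+j₂+J+1=10
(j₁±m₁, j₂±m₂, J±M) = (0,4,2,3,2,7)
P² = 23040
sum k=0..0:
  [0] +1/288 = 1/288
S = 1/288
C² = P²·S² = 5/18 ; C = +0.527046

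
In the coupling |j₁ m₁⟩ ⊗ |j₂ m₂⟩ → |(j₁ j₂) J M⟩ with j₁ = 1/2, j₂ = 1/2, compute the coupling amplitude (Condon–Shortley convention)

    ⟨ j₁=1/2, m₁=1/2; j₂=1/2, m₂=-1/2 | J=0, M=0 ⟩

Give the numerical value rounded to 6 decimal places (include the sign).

+√(1/2) ≈ +0.707107

√[1·1!0!0!/2! · 1!0!0!1!0!0!] = √(1/2)
  +(−1)^0/∏(0,1,0,0,0,0)! = 1  (running 1)
⟨..|..⟩ = √(1/2)·(1) = +0.707107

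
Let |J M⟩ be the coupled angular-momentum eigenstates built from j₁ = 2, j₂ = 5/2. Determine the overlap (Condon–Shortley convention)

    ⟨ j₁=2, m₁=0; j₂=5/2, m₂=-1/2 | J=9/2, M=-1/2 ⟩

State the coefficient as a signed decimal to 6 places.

+√(10/21) = +0.690066

j₁+j₂−J=0  J+j₁−j₂=4  J−j₁+j₂=5  j₁+j₂+J+1=10
(j₁±m₁, j₂±m₂, J±M) = (2,2,2,3,4,5)
P² = 7680/7
sum k=0..0:
  [0] +1/48 = 1/48
S = 1/48
C² = P²·S² = 10/21 ; C = +0.690066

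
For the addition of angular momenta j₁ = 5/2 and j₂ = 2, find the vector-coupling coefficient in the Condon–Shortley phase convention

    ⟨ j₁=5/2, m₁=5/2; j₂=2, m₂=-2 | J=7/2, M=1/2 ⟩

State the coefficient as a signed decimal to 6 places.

√[8·1!4!3!/9! · 5!0!0!4!4!3!] = √(9216/7)
  +(−1)^0/∏(0,1,0,0,4,3)! = 1/144  (running 1/144)
⟨..|..⟩ = √(9216/7)·(1/144) = +0.251976

+√(4/63) ≈ +0.251976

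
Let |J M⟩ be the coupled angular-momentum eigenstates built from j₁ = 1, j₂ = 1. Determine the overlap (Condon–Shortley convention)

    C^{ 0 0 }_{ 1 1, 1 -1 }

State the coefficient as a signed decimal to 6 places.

+0.577350

√[1·2!0!0!/3! · 2!0!0!2!0!0!] = √(4/3)
  +(−1)^0/∏(0,2,0,0,0,0)! = 1/2  (running 1/2)
⟨..|..⟩ = √(4/3)·(1/2) = +0.577350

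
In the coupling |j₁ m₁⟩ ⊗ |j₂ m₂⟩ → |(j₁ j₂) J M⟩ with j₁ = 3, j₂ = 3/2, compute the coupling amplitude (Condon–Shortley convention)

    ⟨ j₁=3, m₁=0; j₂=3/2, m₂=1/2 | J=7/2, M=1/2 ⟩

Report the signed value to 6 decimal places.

−√(2/21) ≈ -0.308607

j₁+j₂−J=1  J+j₁−j₂=5  J−j₁+j₂=2  j₁+j₂+J+1=9
(j₁±m₁, j₂±m₂, J±M) = (3,3,2,1,4,3)
P² = 384/7
sum k=0..1:
  [0] +1/24 = 1/24
  [1] −1/12 = -1/12
S = -1/24
C² = P²·S² = 2/21 ; C = -0.308607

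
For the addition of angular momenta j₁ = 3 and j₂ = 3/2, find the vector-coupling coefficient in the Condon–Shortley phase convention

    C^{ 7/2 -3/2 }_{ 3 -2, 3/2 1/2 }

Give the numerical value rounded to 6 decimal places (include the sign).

j₁+j₂−J=1  J+j₁−j₂=5  J−j₁+j₂=2  j₁+j₂+J+1=9
(j₁±m₁, j₂±m₂, J±M) = (1,5,2,1,2,5)
P² = 6400/21
sum k=0..1:
  [0] +1/240 = 1/240
  [1] −1/24 = -1/24
S = -3/80
C² = P²·S² = 3/7 ; C = -0.654654

−√(3/7) = -0.654654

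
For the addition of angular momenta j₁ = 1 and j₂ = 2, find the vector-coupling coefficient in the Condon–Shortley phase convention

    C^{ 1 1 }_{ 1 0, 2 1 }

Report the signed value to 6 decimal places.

triangle: 2!·0!·2!/5! = 4/120
(j±m)!: 1!·1!·3!·1!·2!·0! = 12
prefactor² = (2J+1)·Δ·N² = 6/5
  k=1: −1/(1!·1!·0!·2!·0!·0!) = -1/2
Σ = -1/2  ⇒  CG² = 6/5·(-1/2)² = 3/10
CG = −√(3/10) = -0.547723

−√(3/10) = -0.547723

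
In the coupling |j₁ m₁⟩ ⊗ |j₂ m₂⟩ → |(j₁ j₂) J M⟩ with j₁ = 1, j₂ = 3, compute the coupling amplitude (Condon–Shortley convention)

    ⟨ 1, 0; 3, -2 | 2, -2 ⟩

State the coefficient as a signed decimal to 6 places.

-0.487950  (= −√(5/21))

√[5·2!0!4!/7! · 1!1!1!5!0!4!] = √(960/7)
  +(−1)^1/∏(1,1,0,0,0,4)! = -1/24  (running -1/24)
⟨..|..⟩ = √(960/7)·(-1/24) = -0.487950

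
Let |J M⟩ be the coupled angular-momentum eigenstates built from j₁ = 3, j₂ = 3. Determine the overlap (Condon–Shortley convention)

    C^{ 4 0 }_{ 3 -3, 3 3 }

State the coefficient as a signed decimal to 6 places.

+√(9/154) ≈ +0.241747

j₁+j₂−J=2  J+j₁−j₂=4  J−j₁+j₂=4  j₁+j₂+J+1=11
(j₁±m₁, j₂±m₂, J±M) = (0,6,6,0,4,4)
P² = 5971968/77
sum k=2..2:
  [2] +1/1152 = 1/1152
S = 1/1152
C² = P²·S² = 9/154 ; C = +0.241747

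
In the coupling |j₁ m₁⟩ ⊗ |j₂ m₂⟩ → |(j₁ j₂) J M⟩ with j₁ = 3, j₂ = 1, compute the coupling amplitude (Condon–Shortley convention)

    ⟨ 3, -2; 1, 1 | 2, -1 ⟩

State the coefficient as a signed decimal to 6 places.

√[5·2!4!0!/7! · 1!5!2!0!1!3!] = √(480/7)
  +(−1)^2/∏(2,0,3,0,1,0)! = 1/12  (running 1/12)
⟨..|..⟩ = √(480/7)·(1/12) = +0.690066

+√(10/21) = +0.690066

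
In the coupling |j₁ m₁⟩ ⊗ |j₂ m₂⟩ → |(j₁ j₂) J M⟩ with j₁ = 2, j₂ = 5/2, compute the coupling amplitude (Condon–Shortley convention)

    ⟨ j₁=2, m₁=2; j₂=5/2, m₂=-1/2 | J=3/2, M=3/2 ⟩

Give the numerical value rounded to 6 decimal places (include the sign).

+√(4/35) ≈ +0.338062

triangle: 3!×1!×2!/7! = 12/5040
(j±m)!: 4!×0!×2!×3!×3!×0! = 1728
prefactor² = (2J+1)×Δ×N² = 576/35
  k=0: +1/(0!×3!×0!×2!×1!×0!) = 1/12
Σ = 1/12  ⇒  CG² = 576/35×1/12² = 4/35
CG = +√(4/35) = +0.338062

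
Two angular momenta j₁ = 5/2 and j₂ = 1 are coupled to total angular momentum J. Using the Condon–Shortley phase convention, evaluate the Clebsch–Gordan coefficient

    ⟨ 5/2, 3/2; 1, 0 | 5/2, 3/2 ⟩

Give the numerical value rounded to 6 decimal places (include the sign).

+√(9/35) = +0.507093

√[6·1!4!1!/7! · 4!1!1!1!4!1!] = √(576/35)
  +(−1)^0/∏(0,1,1,1,3,0)! = 1/6  (running 1/6)
  +(−1)^1/∏(1,0,0,0,4,1)! = -1/24  (running 1/8)
⟨..|..⟩ = √(576/35)·(1/8) = +0.507093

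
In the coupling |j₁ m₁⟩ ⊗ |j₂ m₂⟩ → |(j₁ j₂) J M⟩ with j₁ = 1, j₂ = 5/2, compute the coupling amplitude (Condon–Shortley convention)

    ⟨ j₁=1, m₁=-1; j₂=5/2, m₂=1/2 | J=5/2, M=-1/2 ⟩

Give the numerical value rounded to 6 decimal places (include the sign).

−√(18/35) = -0.717137

triangle: 1!·1!·4!/7! = 24/5040
(j±m)!: 0!·2!·3!·2!·2!·3! = 288
prefactor² = (2J+1)·Δ·N² = 288/35
  k=1: −1/(1!·0!·1!·2!·0!·2!) = -1/4
Σ = -1/4  ⇒  CG² = 288/35·(-1/4)² = 18/35
CG = −√(18/35) = -0.717137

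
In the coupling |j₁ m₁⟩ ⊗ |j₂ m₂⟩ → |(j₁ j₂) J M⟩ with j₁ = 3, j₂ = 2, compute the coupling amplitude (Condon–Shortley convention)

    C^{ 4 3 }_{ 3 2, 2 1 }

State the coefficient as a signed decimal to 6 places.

j₁+j₂−J=1  J+j₁−j₂=5  J−j₁+j₂=3  j₁+j₂+J+1=10
(j₁±m₁, j₂±m₂, J±M) = (5,1,3,1,7,1)
P² = 6480
sum k=0..1:
  [0] +1/144 = 1/144
  [1] −1/240 = -1/240
S = 1/360
C² = P²·S² = 1/20 ; C = +0.223607

+0.223607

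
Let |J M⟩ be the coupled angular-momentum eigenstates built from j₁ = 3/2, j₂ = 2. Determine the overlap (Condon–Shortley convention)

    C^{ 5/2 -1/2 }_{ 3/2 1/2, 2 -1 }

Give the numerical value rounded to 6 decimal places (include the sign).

√[6·1!2!3!/7! · 2!1!1!3!2!3!] = √(72/35)
  +(−1)^0/∏(0,1,1,1,1,2)! = 1/2  (running 1/2)
  +(−1)^1/∏(1,0,0,0,2,3)! = -1/12  (running 5/12)
⟨..|..⟩ = √(72/35)·(5/12) = +0.597614

+0.597614  (= +√(5/14))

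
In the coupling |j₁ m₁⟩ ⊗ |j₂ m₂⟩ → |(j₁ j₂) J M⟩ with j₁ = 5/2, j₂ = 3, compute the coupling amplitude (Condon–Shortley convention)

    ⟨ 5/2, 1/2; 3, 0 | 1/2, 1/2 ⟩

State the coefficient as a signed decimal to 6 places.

√[2·5!0!1!/7! · 3!2!3!3!1!0!] = √(144/7)
  +(−1)^2/∏(2,3,0,1,0,0)! = 1/12  (running 1/12)
⟨..|..⟩ = √(144/7)·(1/12) = +0.377964

+0.377964  (= +√(1/7))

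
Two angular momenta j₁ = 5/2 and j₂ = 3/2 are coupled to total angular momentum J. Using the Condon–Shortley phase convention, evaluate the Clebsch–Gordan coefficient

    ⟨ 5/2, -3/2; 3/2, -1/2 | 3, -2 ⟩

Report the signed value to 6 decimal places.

-0.288675

√[7·1!4!2!/8! · 1!4!1!2!1!5!] = √(48)
  +(−1)^0/∏(0,1,4,1,0,1)! = 1/24  (running 1/24)
  +(−1)^1/∏(1,0,3,0,1,2)! = -1/12  (running -1/24)
⟨..|..⟩ = √(48)·(-1/24) = -0.288675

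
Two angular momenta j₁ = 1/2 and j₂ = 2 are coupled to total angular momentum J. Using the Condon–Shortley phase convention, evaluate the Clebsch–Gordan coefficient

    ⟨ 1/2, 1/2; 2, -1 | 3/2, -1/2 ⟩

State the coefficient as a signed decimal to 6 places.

√[4·1!0!3!/5! · 1!0!1!3!1!2!] = √(12/5)
  +(−1)^0/∏(0,1,0,1,0,2)! = 1/2  (running 1/2)
⟨..|..⟩ = √(12/5)·(1/2) = +0.774597

+0.774597  (= +√(3/5))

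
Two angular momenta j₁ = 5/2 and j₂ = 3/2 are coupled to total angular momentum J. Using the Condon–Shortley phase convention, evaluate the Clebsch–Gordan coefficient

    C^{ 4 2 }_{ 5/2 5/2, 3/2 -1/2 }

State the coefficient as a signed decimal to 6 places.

+√(3/28) ≈ +0.327327

triangle: 0!*5!*3!/9! = 720/362880
(j±m)!: 5!*0!*1!*2!*6!*2! = 345600
prefactor² = (2J+1)*Δ*N² = 43200/7
  k=0: +1/(0!*0!*0!*1!*5!*2!) = 1/240
Σ = 1/240  ⇒  CG² = 43200/7*1/240² = 3/28
CG = +√(3/28) = +0.327327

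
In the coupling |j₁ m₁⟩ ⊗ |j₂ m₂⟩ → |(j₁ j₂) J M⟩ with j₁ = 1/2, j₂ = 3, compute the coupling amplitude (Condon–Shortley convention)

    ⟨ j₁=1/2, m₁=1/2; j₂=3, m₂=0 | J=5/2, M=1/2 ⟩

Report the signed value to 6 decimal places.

triangle: 1!·0!·5!/7! = 120/5040
(j±m)!: 1!·0!·3!·3!·3!·2! = 432
prefactor² = (2J+1)·Δ·N² = 432/7
  k=0: +1/(0!·1!·0!·3!·0!·2!) = 1/12
Σ = 1/12  ⇒  CG² = 432/7·1/12² = 3/7
CG = +√(3/7) = +0.654654

+0.654654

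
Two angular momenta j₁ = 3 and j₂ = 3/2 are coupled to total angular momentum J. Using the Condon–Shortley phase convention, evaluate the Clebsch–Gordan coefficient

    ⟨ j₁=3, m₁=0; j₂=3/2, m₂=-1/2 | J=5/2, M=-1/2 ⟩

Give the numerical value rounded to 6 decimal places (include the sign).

j₁+j₂−J=2  J+j₁−j₂=4  J−j₁+j₂=1  j₁+j₂+J+1=8
(j₁±m₁, j₂±m₂, J±M) = (3,3,1,2,2,3)
P² = 216/35
sum k=0..1:
  [0] +1/12 = 1/12
  [1] −1/4 = -1/4
S = -1/6
C² = P²·S² = 6/35 ; C = -0.414039

−√(6/35) ≈ -0.414039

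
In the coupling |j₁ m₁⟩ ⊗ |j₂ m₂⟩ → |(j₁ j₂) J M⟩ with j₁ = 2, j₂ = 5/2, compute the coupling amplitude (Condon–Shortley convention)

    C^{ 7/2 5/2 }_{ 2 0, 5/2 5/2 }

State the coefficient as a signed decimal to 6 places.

√[8·1!3!4!/9! · 2!2!5!0!6!1!] = √(7680/7)
  +(−1)^1/∏(1,0,1,4,2,0)! = -1/48  (running -1/48)
⟨..|..⟩ = √(7680/7)·(-1/48) = -0.690066

−√(10/21) ≈ -0.690066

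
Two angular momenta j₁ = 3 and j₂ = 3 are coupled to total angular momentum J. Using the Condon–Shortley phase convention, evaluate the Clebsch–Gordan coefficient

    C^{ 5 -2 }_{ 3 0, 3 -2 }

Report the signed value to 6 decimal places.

j₁+j₂−J=1  J+j₁−j₂=5  J−j₁+j₂=5  j₁+j₂+J+1=12
(j₁±m₁, j₂±m₂, J±M) = (3,3,1,5,3,7)
P² = 43200
sum k=0..1:
  [0] +1/288 = 1/288
  [1] −1/1440 = -1/1440
S = 1/360
C² = P²·S² = 1/3 ; C = +0.577350

+0.577350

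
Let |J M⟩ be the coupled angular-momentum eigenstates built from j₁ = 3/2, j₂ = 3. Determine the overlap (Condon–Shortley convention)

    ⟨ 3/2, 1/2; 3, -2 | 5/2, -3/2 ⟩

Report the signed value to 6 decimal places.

+0.267261  (= +√(1/14))

j₁+j₂−J=2  J+j₁−j₂=1  J−j₁+j₂=4  j₁+j₂+J+1=8
(j₁±m₁, j₂±m₂, J±M) = (2,1,1,5,1,4)
P² = 288/7
sum k=0..1:
  [0] +1/12 = 1/12
  [1] −1/24 = -1/24
S = 1/24
C² = P²·S² = 1/14 ; C = +0.267261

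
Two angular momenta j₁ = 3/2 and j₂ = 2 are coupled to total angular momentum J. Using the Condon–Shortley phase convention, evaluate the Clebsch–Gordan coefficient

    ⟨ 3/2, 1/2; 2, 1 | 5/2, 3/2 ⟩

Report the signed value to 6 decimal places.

triangle: 1!*2!*3!/7! = 12/5040
(j±m)!: 2!*1!*3!*1!*4!*1! = 288
prefactor² = (2J+1)*Δ*N² = 144/35
  k=0: +1/(0!*1!*1!*3!*1!*0!) = 1/6
  k=1: −1/(1!*0!*0!*2!*2!*1!) = -1/4
Σ = -1/12  ⇒  CG² = 144/35*(-1/12)² = 1/35
CG = −√(1/35) = -0.169031

−√(1/35) = -0.169031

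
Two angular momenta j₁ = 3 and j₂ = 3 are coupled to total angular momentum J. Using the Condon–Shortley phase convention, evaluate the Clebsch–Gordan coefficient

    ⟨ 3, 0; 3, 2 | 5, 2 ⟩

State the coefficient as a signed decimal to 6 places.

√[11·1!5!5!/12! · 3!3!5!1!7!3!] = √(43200)
  +(−1)^0/∏(0,1,3,5,2,0)! = 1/1440  (running 1/1440)
  +(−1)^1/∏(1,0,2,4,3,1)! = -1/288  (running -1/360)
⟨..|..⟩ = √(43200)·(-1/360) = -0.577350

−√(1/3) = -0.577350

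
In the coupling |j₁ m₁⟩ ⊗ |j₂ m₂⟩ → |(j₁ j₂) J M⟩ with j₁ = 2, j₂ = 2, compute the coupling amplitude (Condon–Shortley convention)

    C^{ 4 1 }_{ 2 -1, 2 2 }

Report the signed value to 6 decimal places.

√[9·0!4!4!/9! · 1!3!4!0!5!3!] = √(10368/7)
  +(−1)^0/∏(0,0,3,4,1,0)! = 1/144  (running 1/144)
⟨..|..⟩ = √(10368/7)·(1/144) = +0.267261

+√(1/14) ≈ +0.267261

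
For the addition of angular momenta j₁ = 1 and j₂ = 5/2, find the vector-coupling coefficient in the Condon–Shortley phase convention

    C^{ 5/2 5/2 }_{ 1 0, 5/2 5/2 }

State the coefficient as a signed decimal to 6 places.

j₁+j₂−J=1  J+j₁−j₂=1  J−j₁+j₂=4  j₁+j₂+J+1=7
(j₁±m₁, j₂±m₂, J±M) = (1,1,5,0,5,0)
P² = 2880/7
sum k=1..1:
  [1] −1/24 = -1/24
S = -1/24
C² = P²·S² = 5/7 ; C = -0.845154

-0.845154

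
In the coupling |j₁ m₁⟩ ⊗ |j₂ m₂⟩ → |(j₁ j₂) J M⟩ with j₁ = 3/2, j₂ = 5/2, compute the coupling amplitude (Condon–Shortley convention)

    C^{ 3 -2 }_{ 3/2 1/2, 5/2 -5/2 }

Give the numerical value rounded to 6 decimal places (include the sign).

+√(5/12) = +0.645497

√[7·1!2!4!/8! · 2!1!0!5!1!5!] = √(240)
  +(−1)^0/∏(0,1,1,0,1,4)! = 1/24  (running 1/24)
⟨..|..⟩ = √(240)·(1/24) = +0.645497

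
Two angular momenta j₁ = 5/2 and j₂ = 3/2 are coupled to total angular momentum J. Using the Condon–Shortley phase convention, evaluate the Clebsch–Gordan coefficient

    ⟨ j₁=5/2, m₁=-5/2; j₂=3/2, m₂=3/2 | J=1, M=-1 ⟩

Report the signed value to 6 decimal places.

-0.707107  (= −√(1/2))

√[3·3!2!0!/6! · 0!5!3!0!0!2!] = √(72)
  +(−1)^3/∏(3,0,2,0,0,0)! = -1/12  (running -1/12)
⟨..|..⟩ = √(72)·(-1/12) = -0.707107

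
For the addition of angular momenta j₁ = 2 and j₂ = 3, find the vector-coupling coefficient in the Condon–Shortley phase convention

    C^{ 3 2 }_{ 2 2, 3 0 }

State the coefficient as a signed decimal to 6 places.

triangle: 2!×2!×4!/9! = 96/362880
(j±m)!: 4!×0!×3!×3!×5!×1! = 103680
prefactor² = (2J+1)×Δ×N² = 192
  k=0: +1/(0!×2!×0!×3!×2!×1!) = 1/24
Σ = 1/24  ⇒  CG² = 192×1/24² = 1/3
CG = +√(1/3) = +0.577350

+0.577350  (= +√(1/3))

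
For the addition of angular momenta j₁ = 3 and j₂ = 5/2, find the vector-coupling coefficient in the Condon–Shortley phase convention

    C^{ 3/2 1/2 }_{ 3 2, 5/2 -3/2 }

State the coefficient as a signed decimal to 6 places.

√[4·4!2!1!/8! · 5!1!1!4!2!1!] = √(192/7)
  +(−1)^0/∏(0,4,1,1,1,0)! = 1/24  (running 1/24)
  +(−1)^1/∏(1,3,0,0,2,1)! = -1/12  (running -1/24)
⟨..|..⟩ = √(192/7)·(-1/24) = -0.218218

-0.218218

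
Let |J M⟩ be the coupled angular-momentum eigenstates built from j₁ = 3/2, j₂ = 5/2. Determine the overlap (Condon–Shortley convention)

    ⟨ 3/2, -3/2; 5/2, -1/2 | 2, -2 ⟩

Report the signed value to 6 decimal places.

j₁+j₂−J=2  J+j₁−j₂=1  J−j₁+j₂=3  j₁+j₂+J+1=7
(j₁±m₁, j₂±m₂, J±M) = (0,3,2,3,0,4)
P² = 144/7
sum k=2..2:
  [2] +1/12 = 1/12
S = 1/12
C² = P²·S² = 1/7 ; C = +0.377964

+0.377964  (= +√(1/7))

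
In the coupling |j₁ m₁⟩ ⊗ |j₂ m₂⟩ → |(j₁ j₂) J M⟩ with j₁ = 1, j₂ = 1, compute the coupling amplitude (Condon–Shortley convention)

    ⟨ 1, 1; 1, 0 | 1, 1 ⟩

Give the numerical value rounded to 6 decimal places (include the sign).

+√(1/2) ≈ +0.707107

j₁+j₂−J=1  J+j₁−j₂=1  J−j₁+j₂=1  j₁+j₂+J+1=4
(j₁±m₁, j₂±m₂, J±M) = (2,0,1,1,2,0)
P² = 1/2
sum k=0..0:
  [0] +1/1 = 1
S = 1
C² = P²·S² = 1/2 ; C = +0.707107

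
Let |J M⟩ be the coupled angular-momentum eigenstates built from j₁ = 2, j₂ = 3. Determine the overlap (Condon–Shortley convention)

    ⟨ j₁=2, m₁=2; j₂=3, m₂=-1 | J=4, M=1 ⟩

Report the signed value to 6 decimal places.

+√(2/7) ≈ +0.534522

j₁+j₂−J=1  J+j₁−j₂=3  J−j₁+j₂=5  j₁+j₂+J+1=10
(j₁±m₁, j₂±m₂, J±M) = (4,0,2,4,5,3)
P² = 10368/7
sum k=0..0:
  [0] +1/72 = 1/72
S = 1/72
C² = P²·S² = 2/7 ; C = +0.534522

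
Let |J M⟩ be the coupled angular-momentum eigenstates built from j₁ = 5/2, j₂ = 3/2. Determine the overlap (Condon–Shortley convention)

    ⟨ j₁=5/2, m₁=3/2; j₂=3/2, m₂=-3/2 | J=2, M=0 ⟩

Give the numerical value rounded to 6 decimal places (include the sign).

+0.654654

j₁+j₂−J=2  J+j₁−j₂=3  J−j₁+j₂=1  j₁+j₂+J+1=7
(j₁±m₁, j₂±m₂, J±M) = (4,1,0,3,2,2)
P² = 48/7
sum k=0..0:
  [0] +1/4 = 1/4
S = 1/4
C² = P²·S² = 3/7 ; C = +0.654654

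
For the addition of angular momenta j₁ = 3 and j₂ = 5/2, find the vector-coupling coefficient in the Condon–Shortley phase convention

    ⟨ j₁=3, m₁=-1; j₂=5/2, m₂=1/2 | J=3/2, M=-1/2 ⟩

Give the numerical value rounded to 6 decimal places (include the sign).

−√(1/105) = -0.097590

√[4·4!2!1!/8! · 2!4!3!2!1!2!] = √(192/35)
  +(−1)^2/∏(2,2,2,1,0,0)! = 1/8  (running 1/8)
  +(−1)^3/∏(3,1,1,0,1,1)! = -1/6  (running -1/24)
⟨..|..⟩ = √(192/35)·(-1/24) = -0.097590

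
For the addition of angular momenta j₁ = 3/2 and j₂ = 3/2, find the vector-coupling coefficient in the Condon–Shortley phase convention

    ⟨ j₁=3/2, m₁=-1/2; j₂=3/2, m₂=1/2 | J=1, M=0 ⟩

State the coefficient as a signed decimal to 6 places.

-0.223607  (= −√(1/20))

j₁+j₂−J=2  J+j₁−j₂=1  J−j₁+j₂=1  j₁+j₂+J+1=5
(j₁±m₁, j₂±m₂, J±M) = (1,2,2,1,1,1)
P² = 1/5
sum k=1..2:
  [1] −1/1 = -1
  [2] +1/2 = 1/2
S = -1/2
C² = P²·S² = 1/20 ; C = -0.223607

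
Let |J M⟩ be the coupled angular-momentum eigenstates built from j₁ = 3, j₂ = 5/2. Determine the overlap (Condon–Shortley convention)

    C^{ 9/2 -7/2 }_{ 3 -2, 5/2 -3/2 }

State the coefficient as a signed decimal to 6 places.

j₁+j₂−J=1  J+j₁−j₂=5  J−j₁+j₂=4  j₁+j₂+J+1=11
(j₁±m₁, j₂±m₂, J±M) = (1,5,1,4,1,8)
P² = 921600/11
sum k=0..1:
  [0] +1/720 = 1/720
  [1] −1/576 = -1/576
S = -1/2880
C² = P²·S² = 1/99 ; C = -0.100504

-0.100504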